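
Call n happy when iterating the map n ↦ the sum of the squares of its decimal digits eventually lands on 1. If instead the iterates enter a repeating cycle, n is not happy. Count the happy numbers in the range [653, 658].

3

653: 653 → 70 → 49 → 97 → 130 → 10 → 1  (reaches 1)
654: 654 → 77 → 98 → 145 → 42 → 20 → 4 → 16 → 37 → 58 → 89 → 145  (repeats 145)
655: 655 → 86 → 100 → 1  (reaches 1)
656: 656 → 97 → 130 → 10 → 1  (reaches 1)
657: 657 → 110 → 2 → 4 → 16 → 37 → 58 → 89 → 145 → 42 → 20 → 4  (repeats 4)
658: 658 → 125 → 30 → 9 → 81 → 65 → 61 → 37 → 58 → 89 → 145 → 42 → 20 → 4 → 16 → 37  (repeats 37)
happy: 653, 655, 656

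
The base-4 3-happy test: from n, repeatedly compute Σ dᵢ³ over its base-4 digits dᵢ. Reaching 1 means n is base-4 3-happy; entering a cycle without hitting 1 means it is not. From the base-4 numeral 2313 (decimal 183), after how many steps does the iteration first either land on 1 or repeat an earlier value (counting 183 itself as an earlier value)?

183 = (2,3,1,3)_4 → 2³ + 3³ + 1³ + 3³ = 63
63 = (3,3,3)_4 → 3³ + 3³ + 3³ = 81
81 = (1,1,0,1)_4 → 1³ + 1³ + 0³ + 1³ = 3
3 = (3)_4 → 3³ = 27
27 = (1,2,3)_4 → 1³ + 2³ + 3³ = 36
36 = (2,1,0)_4 → 2³ + 1³ + 0³ = 9
9 = (2,1)_4 → 2³ + 1³ = 9  — 9 repeats.
That took 7 steps.

7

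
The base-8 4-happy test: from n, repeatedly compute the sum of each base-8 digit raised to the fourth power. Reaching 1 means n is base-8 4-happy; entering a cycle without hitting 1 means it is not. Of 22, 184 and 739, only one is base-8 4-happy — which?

22: 22 → 1312 → 528 → 17 → 17  — repeats 17 (not base-8 4-happy)
184: 184 → 2417 → 2178 → 288 → 512 → 1  — reaches 1 (base-8 4-happy)
739: 739 → 419 → 1633 → 339 → 722 → 114 → 1313 → 529 → 18 → 32 → 256 → 256  — repeats 256 (not base-8 4-happy)

184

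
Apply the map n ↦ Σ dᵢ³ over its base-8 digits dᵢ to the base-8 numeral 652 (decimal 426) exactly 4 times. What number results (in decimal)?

152

426 = (6,5,2)_8 → 6³ + 5³ + 2³ = 216 + 125 + 8 = 349
349 = (5,3,5)_8 → 5³ + 3³ + 5³ = 125 + 27 + 125 = 277
277 = (4,2,5)_8 → 4³ + 2³ + 5³ = 64 + 8 + 125 = 197
197 = (3,0,5)_8 → 3³ + 0³ + 5³ = 27 + 0 + 125 = 152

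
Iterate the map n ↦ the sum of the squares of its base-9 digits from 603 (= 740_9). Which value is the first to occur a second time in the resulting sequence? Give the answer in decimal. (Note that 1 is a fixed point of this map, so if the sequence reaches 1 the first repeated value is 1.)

603 = (7,4,0)_9 → 7² + 4² + 0² = 49 + 16 + 0 = 65
65 = (7,2)_9 → 7² + 2² = 49 + 4 = 53
53 = (5,8)_9 → 5² + 8² = 25 + 64 = 89
89 = (1,0,8)_9 → 1² + 0² + 8² = 1 + 0 + 64 = 65  — 65 already appeared earlier.

65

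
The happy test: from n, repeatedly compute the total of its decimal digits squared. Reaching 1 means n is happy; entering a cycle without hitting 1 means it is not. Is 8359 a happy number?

not happy

8359 → 8² + 3² + 5² + 9² = 179
179 → 1² + 7² + 9² = 131
131 → 1² + 3² + 1² = 11
11 → 1² + 1² = 2
2 → 2² = 4
4 → 4² = 16
16 → 1² + 6² = 37
37 → 3² + 7² = 58
58 → 5² + 8² = 89
89 → 8² + 9² = 145
145 → 1² + 4² + 5² = 42
42 → 4² + 2² = 20
20 → 2² + 0² = 4  — 4 already seen; the sequence cycles without reaching 1.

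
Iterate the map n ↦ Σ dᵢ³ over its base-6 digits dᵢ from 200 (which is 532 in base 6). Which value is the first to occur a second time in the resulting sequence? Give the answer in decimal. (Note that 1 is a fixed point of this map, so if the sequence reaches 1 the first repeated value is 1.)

200 = (5,3,2)_6 → 5³ + 3³ + 2³ = 125 + 27 + 8 = 160
160 = (4,2,4)_6 → 4³ + 2³ + 4³ = 64 + 8 + 64 = 136
136 = (3,4,4)_6 → 3³ + 4³ + 4³ = 27 + 64 + 64 = 155
155 = (4,1,5)_6 → 4³ + 1³ + 5³ = 64 + 1 + 125 = 190
190 = (5,1,4)_6 → 5³ + 1³ + 4³ = 125 + 1 + 64 = 190  — 190 already appeared earlier.

190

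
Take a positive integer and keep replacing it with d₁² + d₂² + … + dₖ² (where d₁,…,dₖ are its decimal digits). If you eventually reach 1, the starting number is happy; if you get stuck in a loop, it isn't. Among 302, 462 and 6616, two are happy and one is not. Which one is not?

462

302: 302 → 13 → 10 → 1  — reaches 1 (happy)
462: 462 → 56 → 61 → 37 → 58 → 89 → 145 → 42 → 20 → 4 → 16 → 37  — repeats 37 (not happy)
6616: 6616 → 109 → 82 → 68 → 100 → 1  — reaches 1 (happy)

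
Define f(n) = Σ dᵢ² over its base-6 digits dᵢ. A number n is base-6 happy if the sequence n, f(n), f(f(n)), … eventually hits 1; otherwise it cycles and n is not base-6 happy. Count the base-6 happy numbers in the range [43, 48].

43: 43 → 3 → 9 → 10 → 17 → 29 → 41 → 26 → 20 → 13 → 5 → 25 → 17  (repeats 17)
44: 44 → 6 → 1  (reaches 1)
45: 45 → 11 → 26 → 20 → 13 → 5 → 25 → 17 → 29 → 41 → 26  (repeats 26)
46: 46 → 18 → 9 → 10 → 17 → 29 → 41 → 26 → 20 → 13 → 5 → 25 → 17  (repeats 17)
47: 47 → 27 → 25 → 17 → 29 → 41 → 26 → 20 → 13 → 5 → 25  (repeats 25)
48: 48 → 5 → 25 → 17 → 29 → 41 → 26 → 20 → 13 → 5  (repeats 5)
base-6 happy: 44

1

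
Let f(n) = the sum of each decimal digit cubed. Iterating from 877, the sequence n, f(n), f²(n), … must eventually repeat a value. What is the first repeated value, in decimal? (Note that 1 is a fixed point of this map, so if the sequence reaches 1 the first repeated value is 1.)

877 → 8³ + 7³ + 7³ = 512 + 343 + 343 = 1198
1198 → 1³ + 1³ + 9³ + 8³ = 1 + 1 + 729 + 512 = 1243
1243 → 1³ + 2³ + 4³ + 3³ = 1 + 8 + 64 + 27 = 100
100 → 1³ + 0³ + 0³ = 1 + 0 + 0 = 1  — reached the fixed point 1.
1 → 1, so 1 is the first repeated value.

1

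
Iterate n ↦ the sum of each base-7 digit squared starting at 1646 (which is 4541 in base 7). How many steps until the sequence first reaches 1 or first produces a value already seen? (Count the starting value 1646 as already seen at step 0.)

8

1646 = (4,5,4,1)_7 → 58
58 = (1,1,2)_7 → 6
6 = (6)_7 → 36
36 = (5,1)_7 → 26
26 = (3,5)_7 → 34
34 = (4,6)_7 → 52
52 = (1,0,3)_7 → 10
10 = (1,3)_7 → 10  — 10 repeats.
That took 8 steps.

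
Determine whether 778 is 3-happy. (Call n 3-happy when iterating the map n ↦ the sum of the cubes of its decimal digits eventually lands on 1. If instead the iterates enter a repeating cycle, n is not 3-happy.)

778 → 7³ + 7³ + 8³ = 343 + 343 + 512 = 1198
1198 → 1³ + 1³ + 9³ + 8³ = 1 + 1 + 729 + 512 = 1243
1243 → 1³ + 2³ + 4³ + 3³ = 1 + 8 + 64 + 27 = 100
100 → 1³ + 0³ + 0³ = 1 + 0 + 0 = 1  — reached 1.

3-happy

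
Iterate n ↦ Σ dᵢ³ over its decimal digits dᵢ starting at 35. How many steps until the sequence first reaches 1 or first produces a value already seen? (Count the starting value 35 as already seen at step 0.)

7

35 → 3³ + 5³ = 152
152 → 1³ + 5³ + 2³ = 134
134 → 1³ + 3³ + 4³ = 92
92 → 9³ + 2³ = 737
737 → 7³ + 3³ + 7³ = 713
713 → 7³ + 1³ + 3³ = 371
371 → 3³ + 7³ + 1³ = 371  — 371 repeats.
That took 7 steps.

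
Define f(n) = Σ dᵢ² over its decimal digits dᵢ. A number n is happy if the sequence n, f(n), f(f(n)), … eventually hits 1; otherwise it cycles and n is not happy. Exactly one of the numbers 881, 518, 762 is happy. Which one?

881

881: 881 → 129 → 86 → 100 → 1  — reaches 1 (happy)
518: 518 → 90 → 81 → 65 → 61 → 37 → 58 → 89 → 145 → 42 → 20 → 4 → 16 → 37  — repeats 37 (not happy)
762: 762 → 89 → 145 → 42 → 20 → 4 → 16 → 37 → 58 → 89  — repeats 89 (not happy)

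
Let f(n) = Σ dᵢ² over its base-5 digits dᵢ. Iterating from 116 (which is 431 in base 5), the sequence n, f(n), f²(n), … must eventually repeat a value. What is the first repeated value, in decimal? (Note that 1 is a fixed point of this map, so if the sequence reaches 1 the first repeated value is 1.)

116 = (4,3,1)_5 → 4² + 3² + 1² = 26
26 = (1,0,1)_5 → 1² + 0² + 1² = 2
2 = (2)_5 → 2² = 4
4 = (4)_5 → 4² = 16
16 = (3,1)_5 → 3² + 1² = 10
10 = (2,0)_5 → 2² + 0² = 4  — 4 already appeared earlier.

4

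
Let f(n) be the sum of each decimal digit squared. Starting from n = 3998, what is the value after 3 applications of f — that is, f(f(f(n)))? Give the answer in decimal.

3998 → 235
235 → 38
38 → 73

73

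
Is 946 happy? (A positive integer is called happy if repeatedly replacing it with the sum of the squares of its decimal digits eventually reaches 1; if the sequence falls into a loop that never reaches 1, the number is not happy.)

happy

946 → 133
133 → 19
19 → 82
82 → 68
68 → 100
100 → 1  — reached 1.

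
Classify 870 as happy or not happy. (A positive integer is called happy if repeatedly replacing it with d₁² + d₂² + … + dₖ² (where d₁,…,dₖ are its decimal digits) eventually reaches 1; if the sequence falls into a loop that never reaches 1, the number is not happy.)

not happy

870 → 8² + 7² + 0² = 64 + 49 + 0 = 113
113 → 1² + 1² + 3² = 1 + 1 + 9 = 11
11 → 1² + 1² = 1 + 1 = 2
2 → 2² = 4
4 → 4² = 16
16 → 1² + 6² = 1 + 36 = 37
37 → 3² + 7² = 9 + 49 = 58
58 → 5² + 8² = 25 + 64 = 89
89 → 8² + 9² = 64 + 81 = 145
145 → 1² + 4² + 5² = 1 + 16 + 25 = 42
42 → 4² + 2² = 16 + 4 = 20
20 → 2² + 0² = 4 + 0 = 4  — 4 already seen; the sequence cycles without reaching 1.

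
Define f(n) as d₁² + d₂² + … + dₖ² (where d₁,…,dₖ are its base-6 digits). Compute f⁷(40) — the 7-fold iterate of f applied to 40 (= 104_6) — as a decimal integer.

40 = (1,0,4)_6 → 1² + 0² + 4² = 17
17 = (2,5)_6 → 2² + 5² = 29
29 = (4,5)_6 → 4² + 5² = 41
41 = (1,0,5)_6 → 1² + 0² + 5² = 26
26 = (4,2)_6 → 4² + 2² = 20
20 = (3,2)_6 → 3² + 2² = 13
13 = (2,1)_6 → 2² + 1² = 5

5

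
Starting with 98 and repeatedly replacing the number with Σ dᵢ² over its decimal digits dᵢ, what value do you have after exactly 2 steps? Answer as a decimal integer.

42

98 → 9² + 8² = 145
145 → 1² + 4² + 5² = 42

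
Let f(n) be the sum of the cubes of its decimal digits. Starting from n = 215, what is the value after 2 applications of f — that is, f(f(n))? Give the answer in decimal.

215 → 2³ + 1³ + 5³ = 134
134 → 1³ + 3³ + 4³ = 92

92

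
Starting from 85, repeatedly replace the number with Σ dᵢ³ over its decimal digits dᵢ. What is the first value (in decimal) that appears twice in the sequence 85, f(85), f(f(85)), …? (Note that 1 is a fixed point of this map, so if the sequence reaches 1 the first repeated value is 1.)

85 → 637
637 → 586
586 → 853
853 → 664
664 → 496
496 → 1009
1009 → 730
730 → 370
370 → 370  — 370 already appeared earlier.

370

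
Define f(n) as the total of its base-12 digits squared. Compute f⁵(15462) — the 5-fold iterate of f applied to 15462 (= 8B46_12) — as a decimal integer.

29

15462 = (8,11,4,6)_12 → 8² + 11² + 4² + 6² = 237
237 = (1,7,9)_12 → 1² + 7² + 9² = 131
131 = (10,11)_12 → 10² + 11² = 221
221 = (1,6,5)_12 → 1² + 6² + 5² = 62
62 = (5,2)_12 → 5² + 2² = 29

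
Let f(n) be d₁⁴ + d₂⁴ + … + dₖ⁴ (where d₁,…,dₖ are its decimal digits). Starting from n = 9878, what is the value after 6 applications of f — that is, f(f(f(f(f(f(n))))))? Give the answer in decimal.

9878 → 9⁴ + 8⁴ + 7⁴ + 8⁴ = 17154
17154 → 1⁴ + 7⁴ + 1⁴ + 5⁴ + 4⁴ = 3284
3284 → 3⁴ + 2⁴ + 8⁴ + 4⁴ = 4449
4449 → 4⁴ + 4⁴ + 4⁴ + 9⁴ = 7329
7329 → 7⁴ + 3⁴ + 2⁴ + 9⁴ = 9059
9059 → 9⁴ + 0⁴ + 5⁴ + 9⁴ = 13747

13747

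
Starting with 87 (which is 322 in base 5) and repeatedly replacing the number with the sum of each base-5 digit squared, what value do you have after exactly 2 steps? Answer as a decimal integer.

13

87 = (3,2,2)_5 → 3² + 2² + 2² = 17
17 = (3,2)_5 → 3² + 2² = 13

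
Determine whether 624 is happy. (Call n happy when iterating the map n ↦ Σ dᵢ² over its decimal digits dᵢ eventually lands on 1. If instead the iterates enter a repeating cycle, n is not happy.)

not happy

624 → 56
56 → 61
61 → 37
37 → 58
58 → 89
89 → 145
145 → 42
42 → 20
20 → 4
4 → 16
16 → 37  — 37 already seen; the sequence cycles without reaching 1.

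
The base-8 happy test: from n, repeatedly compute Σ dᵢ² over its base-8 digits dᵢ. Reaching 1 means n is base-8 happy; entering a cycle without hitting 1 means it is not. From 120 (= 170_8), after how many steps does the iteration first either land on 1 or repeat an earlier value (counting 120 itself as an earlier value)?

120 = (1,7,0)_8 → 50
50 = (6,2)_8 → 40
40 = (5,0)_8 → 25
25 = (3,1)_8 → 10
10 = (1,2)_8 → 5
5 = (5)_8 → 25  — 25 repeats.
That took 6 steps.

6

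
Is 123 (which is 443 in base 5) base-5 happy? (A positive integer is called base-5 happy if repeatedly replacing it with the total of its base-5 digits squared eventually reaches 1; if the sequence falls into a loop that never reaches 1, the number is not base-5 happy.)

base-5 happy

123 = (4,4,3)_5 → 41
41 = (1,3,1)_5 → 11
11 = (2,1)_5 → 5
5 = (1,0)_5 → 1  — reached 1.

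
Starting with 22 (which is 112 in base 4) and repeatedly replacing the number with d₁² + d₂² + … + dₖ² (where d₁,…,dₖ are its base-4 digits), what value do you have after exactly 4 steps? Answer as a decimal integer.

4

22 = (1,1,2)_4 → 1² + 1² + 2² = 6
6 = (1,2)_4 → 1² + 2² = 5
5 = (1,1)_4 → 1² + 1² = 2
2 = (2)_4 → 2² = 4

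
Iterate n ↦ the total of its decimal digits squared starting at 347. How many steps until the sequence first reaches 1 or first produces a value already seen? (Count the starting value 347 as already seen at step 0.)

347 → 3² + 4² + 7² = 74
74 → 7² + 4² = 65
65 → 6² + 5² = 61
61 → 6² + 1² = 37
37 → 3² + 7² = 58
58 → 5² + 8² = 89
89 → 8² + 9² = 145
145 → 1² + 4² + 5² = 42
42 → 4² + 2² = 20
20 → 2² + 0² = 4
4 → 4² = 16
16 → 1² + 6² = 37  — 37 repeats.
That took 12 steps.

12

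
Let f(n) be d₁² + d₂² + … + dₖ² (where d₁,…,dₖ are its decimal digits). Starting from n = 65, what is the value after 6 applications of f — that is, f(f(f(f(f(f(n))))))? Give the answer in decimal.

65 → 6² + 5² = 61
61 → 6² + 1² = 37
37 → 3² + 7² = 58
58 → 5² + 8² = 89
89 → 8² + 9² = 145
145 → 1² + 4² + 5² = 42

42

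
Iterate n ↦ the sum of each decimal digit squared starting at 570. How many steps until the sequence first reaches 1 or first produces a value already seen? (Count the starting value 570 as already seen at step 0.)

570 → 5² + 7² + 0² = 25 + 49 + 0 = 74
74 → 7² + 4² = 49 + 16 = 65
65 → 6² + 5² = 36 + 25 = 61
61 → 6² + 1² = 36 + 1 = 37
37 → 3² + 7² = 9 + 49 = 58
58 → 5² + 8² = 25 + 64 = 89
89 → 8² + 9² = 64 + 81 = 145
145 → 1² + 4² + 5² = 1 + 16 + 25 = 42
42 → 4² + 2² = 16 + 4 = 20
20 → 2² + 0² = 4 + 0 = 4
4 → 4² = 16
16 → 1² + 6² = 1 + 36 = 37  — 37 repeats.
That took 12 steps.

12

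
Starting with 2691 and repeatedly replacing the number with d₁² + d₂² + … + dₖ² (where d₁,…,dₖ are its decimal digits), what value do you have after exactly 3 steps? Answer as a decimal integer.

2691 → 2² + 6² + 9² + 1² = 122
122 → 1² + 2² + 2² = 9
9 → 9² = 81

81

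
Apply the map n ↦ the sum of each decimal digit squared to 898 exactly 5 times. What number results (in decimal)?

898 → 209
209 → 85
85 → 89
89 → 145
145 → 42

42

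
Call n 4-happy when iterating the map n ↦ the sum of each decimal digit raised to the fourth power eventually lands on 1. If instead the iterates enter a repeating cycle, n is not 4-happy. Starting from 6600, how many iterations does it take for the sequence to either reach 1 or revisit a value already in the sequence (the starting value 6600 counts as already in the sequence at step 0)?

5

6600 → 6⁴ + 6⁴ + 0⁴ + 0⁴ = 2592
2592 → 2⁴ + 5⁴ + 9⁴ + 2⁴ = 7218
7218 → 7⁴ + 2⁴ + 1⁴ + 8⁴ = 6514
6514 → 6⁴ + 5⁴ + 1⁴ + 4⁴ = 2178
2178 → 2⁴ + 1⁴ + 7⁴ + 8⁴ = 6514  — 6514 repeats.
That took 5 steps.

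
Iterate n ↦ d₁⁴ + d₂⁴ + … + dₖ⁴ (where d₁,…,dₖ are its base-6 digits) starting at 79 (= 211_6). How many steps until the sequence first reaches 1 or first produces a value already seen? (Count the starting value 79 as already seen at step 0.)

79 = (2,1,1)_6 → 2⁴ + 1⁴ + 1⁴ = 16 + 1 + 1 = 18
18 = (3,0)_6 → 3⁴ + 0⁴ = 81 + 0 = 81
81 = (2,1,3)_6 → 2⁴ + 1⁴ + 3⁴ = 16 + 1 + 81 = 98
98 = (2,4,2)_6 → 2⁴ + 4⁴ + 2⁴ = 16 + 256 + 16 = 288
288 = (1,2,0,0)_6 → 1⁴ + 2⁴ + 0⁴ + 0⁴ = 1 + 16 + 0 + 0 = 17
17 = (2,5)_6 → 2⁴ + 5⁴ = 16 + 625 = 641
641 = (2,5,4,5)_6 → 2⁴ + 5⁴ + 4⁴ + 5⁴ = 16 + 625 + 256 + 625 = 1522
1522 = (1,1,0,1,4)_6 → 1⁴ + 1⁴ + 0⁴ + 1⁴ + 4⁴ = 1 + 1 + 0 + 1 + 256 = 259
259 = (1,1,1,1)_6 → 1⁴ + 1⁴ + 1⁴ + 1⁴ = 1 + 1 + 1 + 1 = 4
4 = (4)_6 → 4⁴ = 256
256 = (1,1,0,4)_6 → 1⁴ + 1⁴ + 0⁴ + 4⁴ = 1 + 1 + 0 + 256 = 258
258 = (1,1,1,0)_6 → 1⁴ + 1⁴ + 1⁴ + 0⁴ = 1 + 1 + 1 + 0 = 3
3 = (3)_6 → 3⁴ = 81  — 81 repeats.
That took 13 steps.

13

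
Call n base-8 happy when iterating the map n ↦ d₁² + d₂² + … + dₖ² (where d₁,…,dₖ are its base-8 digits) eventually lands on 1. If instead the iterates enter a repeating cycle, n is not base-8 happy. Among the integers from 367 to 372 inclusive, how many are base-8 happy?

1

367: 367 → 99 → 26 → 13 → 26  — not base-8 happy
368: 368 → 61 → 74 → 6 → 36 → 32 → 16 → 4 → 16  — not base-8 happy
369: 369 → 62 → 85 → 30 → 45 → 50 → 40 → 25 → 10 → 5 → 25  — not base-8 happy
370: 370 → 65 → 2 → 4 → 16 → 4  — not base-8 happy
371: 371 → 70 → 37 → 41 → 26 → 13 → 26  — not base-8 happy
372: 372 → 77 → 27 → 18 → 8 → 1  — base-8 happy
base-8 happy: 372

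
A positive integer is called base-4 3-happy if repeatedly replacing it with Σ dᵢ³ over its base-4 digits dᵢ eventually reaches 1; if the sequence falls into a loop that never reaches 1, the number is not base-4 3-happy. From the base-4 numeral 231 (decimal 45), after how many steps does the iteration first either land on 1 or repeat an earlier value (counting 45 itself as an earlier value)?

3

45 = (2,3,1)_4 → 2³ + 3³ + 1³ = 36
36 = (2,1,0)_4 → 2³ + 1³ + 0³ = 9
9 = (2,1)_4 → 2³ + 1³ = 9  — 9 repeats.
That took 3 steps.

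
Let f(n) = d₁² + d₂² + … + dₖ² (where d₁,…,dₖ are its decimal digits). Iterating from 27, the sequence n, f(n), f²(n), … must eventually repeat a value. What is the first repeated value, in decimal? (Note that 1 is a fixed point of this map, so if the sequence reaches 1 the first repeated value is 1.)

89

27 → 2² + 7² = 53
53 → 5² + 3² = 34
34 → 3² + 4² = 25
25 → 2² + 5² = 29
29 → 2² + 9² = 85
85 → 8² + 5² = 89
89 → 8² + 9² = 145
145 → 1² + 4² + 5² = 42
42 → 4² + 2² = 20
20 → 2² + 0² = 4
4 → 4² = 16
16 → 1² + 6² = 37
37 → 3² + 7² = 58
58 → 5² + 8² = 89  — 89 already appeared earlier.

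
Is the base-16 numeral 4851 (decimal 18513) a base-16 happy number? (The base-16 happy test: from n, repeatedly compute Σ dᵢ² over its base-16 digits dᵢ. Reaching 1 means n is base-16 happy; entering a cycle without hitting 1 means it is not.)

18513 = (4,8,5,1)_16 → 4² + 8² + 5² + 1² = 106
106 = (6,10)_16 → 6² + 10² = 136
136 = (8,8)_16 → 8² + 8² = 128
128 = (8,0)_16 → 8² + 0² = 64
64 = (4,0)_16 → 4² + 0² = 16
16 = (1,0)_16 → 1² + 0² = 1  — reached 1.

base-16 happy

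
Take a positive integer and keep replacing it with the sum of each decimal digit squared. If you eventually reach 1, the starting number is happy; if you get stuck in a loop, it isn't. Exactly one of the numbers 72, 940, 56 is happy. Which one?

940

72: 72 → 53 → 34 → 25 → 29 → 85 → 89 → 145 → 42 → 20 → 4 → 16 → 37 → 58 → 89  — repeats 89 (not happy)
940: 940 → 97 → 130 → 10 → 1  — reaches 1 (happy)
56: 56 → 61 → 37 → 58 → 89 → 145 → 42 → 20 → 4 → 16 → 37  — repeats 37 (not happy)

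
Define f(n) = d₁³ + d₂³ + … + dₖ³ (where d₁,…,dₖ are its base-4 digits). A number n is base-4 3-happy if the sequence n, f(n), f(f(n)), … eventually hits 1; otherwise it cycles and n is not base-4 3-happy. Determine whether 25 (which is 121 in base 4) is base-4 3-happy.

25 = (1,2,1)_4 → 1³ + 2³ + 1³ = 10
10 = (2,2)_4 → 2³ + 2³ = 16
16 = (1,0,0)_4 → 1³ + 0³ + 0³ = 1  — reached 1.

base-4 3-happy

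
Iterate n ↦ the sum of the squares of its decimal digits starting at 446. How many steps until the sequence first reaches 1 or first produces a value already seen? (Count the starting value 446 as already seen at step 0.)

446 → 4² + 4² + 6² = 16 + 16 + 36 = 68
68 → 6² + 8² = 36 + 64 = 100
100 → 1² + 0² + 0² = 1 + 0 + 0 = 1  — reached 1.
That took 3 steps.

3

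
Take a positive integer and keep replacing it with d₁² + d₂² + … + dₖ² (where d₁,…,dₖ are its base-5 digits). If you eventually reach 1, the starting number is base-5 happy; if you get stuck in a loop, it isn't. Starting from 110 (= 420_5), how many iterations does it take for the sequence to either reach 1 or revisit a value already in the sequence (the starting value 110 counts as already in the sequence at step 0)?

110 = (4,2,0)_5 → 20
20 = (4,0)_5 → 16
16 = (3,1)_5 → 10
10 = (2,0)_5 → 4
4 = (4)_5 → 16  — 16 repeats.
That took 5 steps.

5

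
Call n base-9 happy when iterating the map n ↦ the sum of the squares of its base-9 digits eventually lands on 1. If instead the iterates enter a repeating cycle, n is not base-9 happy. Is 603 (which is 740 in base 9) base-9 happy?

not base-9 happy

603 = (7,4,0)_9 → 65
65 = (7,2)_9 → 53
53 = (5,8)_9 → 89
89 = (1,0,8)_9 → 65  — 65 already seen; the sequence cycles without reaching 1.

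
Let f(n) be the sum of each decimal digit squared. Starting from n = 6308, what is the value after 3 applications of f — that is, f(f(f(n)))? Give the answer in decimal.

68

6308 → 6² + 3² + 0² + 8² = 109
109 → 1² + 0² + 9² = 82
82 → 8² + 2² = 68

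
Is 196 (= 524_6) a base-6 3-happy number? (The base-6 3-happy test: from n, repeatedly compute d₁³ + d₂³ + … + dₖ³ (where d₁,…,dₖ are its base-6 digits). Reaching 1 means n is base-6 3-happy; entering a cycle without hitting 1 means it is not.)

base-6 3-happy

196 = (5,2,4)_6 → 5³ + 2³ + 4³ = 197
197 = (5,2,5)_6 → 5³ + 2³ + 5³ = 258
258 = (1,1,1,0)_6 → 1³ + 1³ + 1³ + 0³ = 3
3 = (3)_6 → 3³ = 27
27 = (4,3)_6 → 4³ + 3³ = 91
91 = (2,3,1)_6 → 2³ + 3³ + 1³ = 36
36 = (1,0,0)_6 → 1³ + 0³ + 0³ = 1  — reached 1.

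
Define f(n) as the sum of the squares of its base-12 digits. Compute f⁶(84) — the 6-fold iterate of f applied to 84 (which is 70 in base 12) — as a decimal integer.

41

84 = (7,0)_12 → 7² + 0² = 49 + 0 = 49
49 = (4,1)_12 → 4² + 1² = 16 + 1 = 17
17 = (1,5)_12 → 1² + 5² = 1 + 25 = 26
26 = (2,2)_12 → 2² + 2² = 4 + 4 = 8
8 = (8)_12 → 8² = 64
64 = (5,4)_12 → 5² + 4² = 25 + 16 = 41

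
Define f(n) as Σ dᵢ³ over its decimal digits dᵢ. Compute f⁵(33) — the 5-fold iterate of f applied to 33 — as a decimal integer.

513

33 → 54
54 → 189
189 → 1242
1242 → 81
81 → 513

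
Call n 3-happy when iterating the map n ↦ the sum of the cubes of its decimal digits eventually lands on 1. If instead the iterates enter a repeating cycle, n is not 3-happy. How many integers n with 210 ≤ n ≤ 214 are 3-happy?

210: 210 → 9 → 729 → 1080 → 513 → 153 → 153  (repeats 153)
211: 211 → 10 → 1  (reaches 1)
212: 212 → 17 → 344 → 155 → 251 → 134 → 92 → 737 → 713 → 371 → 371  (repeats 371)
213: 213 → 36 → 243 → 99 → 1458 → 702 → 351 → 153 → 153  (repeats 153)
214: 214 → 73 → 370 → 370  (repeats 370)
3-happy: 211

1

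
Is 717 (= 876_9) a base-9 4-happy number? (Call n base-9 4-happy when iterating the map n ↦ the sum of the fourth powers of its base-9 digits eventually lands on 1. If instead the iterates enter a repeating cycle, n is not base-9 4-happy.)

base-9 4-happy

717 = (8,7,6)_9 → 7793
7793 = (1,1,6,1,8)_9 → 5395
5395 = (7,3,5,4)_9 → 3363
3363 = (4,5,4,6)_9 → 2433
2433 = (3,3,0,3)_9 → 243
243 = (3,0,0)_9 → 81
81 = (1,0,0)_9 → 1  — reached 1.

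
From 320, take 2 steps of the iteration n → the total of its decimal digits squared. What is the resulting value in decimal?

320 → 3² + 2² + 0² = 13
13 → 1² + 3² = 10

10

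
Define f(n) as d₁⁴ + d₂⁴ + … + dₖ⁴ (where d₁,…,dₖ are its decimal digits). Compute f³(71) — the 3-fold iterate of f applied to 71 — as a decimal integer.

8208

71 → 2402
2402 → 288
288 → 8208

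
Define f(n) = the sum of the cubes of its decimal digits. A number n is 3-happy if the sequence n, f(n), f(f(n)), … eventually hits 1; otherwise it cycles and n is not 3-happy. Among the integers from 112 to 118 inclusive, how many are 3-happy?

112: 112 → 10 → 1  — 3-happy
113: 113 → 29 → 737 → 713 → 371 → 371  — not 3-happy
114: 114 → 66 → 432 → 99 → 1458 → 702 → 351 → 153 → 153  — not 3-happy
115: 115 → 127 → 352 → 160 → 217 → 352  — not 3-happy
116: 116 → 218 → 521 → 134 → 92 → 737 → 713 → 371 → 371  — not 3-happy
117: 117 → 345 → 216 → 225 → 141 → 66 → 432 → 99 → 1458 → 702 → 351 → 153 → 153  — not 3-happy
118: 118 → 514 → 190 → 730 → 370 → 370  — not 3-happy
3-happy: 112

1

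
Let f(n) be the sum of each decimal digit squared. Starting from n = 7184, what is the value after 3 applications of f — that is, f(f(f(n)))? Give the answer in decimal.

7184 → 7² + 1² + 8² + 4² = 49 + 1 + 64 + 16 = 130
130 → 1² + 3² + 0² = 1 + 9 + 0 = 10
10 → 1² + 0² = 1 + 0 = 1

1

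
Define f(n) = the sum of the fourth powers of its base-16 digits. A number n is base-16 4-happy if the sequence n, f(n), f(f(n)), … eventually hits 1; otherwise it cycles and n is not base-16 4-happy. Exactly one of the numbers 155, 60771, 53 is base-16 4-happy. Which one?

155: 155 → 21202 → 29218 → 2449 → 13123 → 499 → 50707 → 22114 → 3233 → 30737 → 6499 → 7939 → 50707  — repeats 50707 (not base-16 4-happy)
60771: 60771 → 68354 → 14658 → 6914 → 14658  — repeats 14658 (not base-16 4-happy)
53: 53 → 706 → 20768 → 642 → 4128 → 17 → 2 → 16 → 1  — reaches 1 (base-16 4-happy)

53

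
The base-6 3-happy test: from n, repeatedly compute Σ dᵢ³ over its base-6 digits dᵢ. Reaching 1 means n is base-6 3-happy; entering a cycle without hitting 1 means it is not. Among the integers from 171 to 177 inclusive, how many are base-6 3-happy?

171: 171 → 155 → 190 → 190  — not base-6 3-happy
172: 172 → 192 → 133 → 92 → 43 → 3 → 27 → 91 → 36 → 1  — base-6 3-happy
173: 173 → 253 → 3 → 27 → 91 → 36 → 1  — base-6 3-happy
174: 174 → 189 → 153 → 92 → 43 → 3 → 27 → 91 → 36 → 1  — base-6 3-happy
175: 175 → 190 → 190  — not base-6 3-happy
176: 176 → 197 → 258 → 3 → 27 → 91 → 36 → 1  — base-6 3-happy
177: 177 → 216 → 1  — base-6 3-happy
base-6 3-happy: 172, 173, 174, 176, 177

5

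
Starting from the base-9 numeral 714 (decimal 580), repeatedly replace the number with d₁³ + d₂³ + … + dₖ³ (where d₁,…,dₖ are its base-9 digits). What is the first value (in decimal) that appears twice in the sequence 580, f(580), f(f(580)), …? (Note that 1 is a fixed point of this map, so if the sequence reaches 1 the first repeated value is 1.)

580 = (7,1,4)_9 → 7³ + 1³ + 4³ = 408
408 = (5,0,3)_9 → 5³ + 0³ + 3³ = 152
152 = (1,7,8)_9 → 1³ + 7³ + 8³ = 856
856 = (1,1,5,1)_9 → 1³ + 1³ + 5³ + 1³ = 128
128 = (1,5,2)_9 → 1³ + 5³ + 2³ = 134
134 = (1,5,8)_9 → 1³ + 5³ + 8³ = 638
638 = (7,7,8)_9 → 7³ + 7³ + 8³ = 1198
1198 = (1,5,7,1)_9 → 1³ + 5³ + 7³ + 1³ = 470
470 = (5,7,2)_9 → 5³ + 7³ + 2³ = 476
476 = (5,7,8)_9 → 5³ + 7³ + 8³ = 980
980 = (1,3,0,8)_9 → 1³ + 3³ + 0³ + 8³ = 540
540 = (6,6,0)_9 → 6³ + 6³ + 0³ = 432
432 = (5,3,0)_9 → 5³ + 3³ + 0³ = 152  — 152 already appeared earlier.

152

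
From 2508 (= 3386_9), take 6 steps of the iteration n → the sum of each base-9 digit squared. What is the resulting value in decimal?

50

2508 = (3,3,8,6)_9 → 3² + 3² + 8² + 6² = 118
118 = (1,4,1)_9 → 1² + 4² + 1² = 18
18 = (2,0)_9 → 2² + 0² = 4
4 = (4)_9 → 4² = 16
16 = (1,7)_9 → 1² + 7² = 50
50 = (5,5)_9 → 5² + 5² = 50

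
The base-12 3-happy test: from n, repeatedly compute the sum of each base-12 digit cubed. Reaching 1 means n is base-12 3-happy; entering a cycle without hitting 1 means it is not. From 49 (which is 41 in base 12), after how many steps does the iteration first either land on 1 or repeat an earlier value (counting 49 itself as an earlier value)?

49 = (4,1)_12 → 4³ + 1³ = 64 + 1 = 65
65 = (5,5)_12 → 5³ + 5³ = 125 + 125 = 250
250 = (1,8,10)_12 → 1³ + 8³ + 10³ = 1 + 512 + 1000 = 1513
1513 = (10,6,1)_12 → 10³ + 6³ + 1³ = 1000 + 216 + 1 = 1217
1217 = (8,5,5)_12 → 8³ + 5³ + 5³ = 512 + 125 + 125 = 762
762 = (5,3,6)_12 → 5³ + 3³ + 6³ = 125 + 27 + 216 = 368
368 = (2,6,8)_12 → 2³ + 6³ + 8³ = 8 + 216 + 512 = 736
736 = (5,1,4)_12 → 5³ + 1³ + 4³ = 125 + 1 + 64 = 190
190 = (1,3,10)_12 → 1³ + 3³ + 10³ = 1 + 27 + 1000 = 1028
1028 = (7,1,8)_12 → 7³ + 1³ + 8³ = 343 + 1 + 512 = 856
856 = (5,11,4)_12 → 5³ + 11³ + 4³ = 125 + 1331 + 64 = 1520
1520 = (10,6,8)_12 → 10³ + 6³ + 8³ = 1000 + 216 + 512 = 1728
1728 = (1,0,0,0)_12 → 1³ + 0³ + 0³ + 0³ = 1 + 0 + 0 + 0 = 1  — reached 1.
That took 13 steps.

13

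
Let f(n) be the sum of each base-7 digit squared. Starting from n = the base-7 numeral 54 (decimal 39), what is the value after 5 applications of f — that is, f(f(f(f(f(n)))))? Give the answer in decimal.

39 = (5,4)_7 → 5² + 4² = 41
41 = (5,6)_7 → 5² + 6² = 61
61 = (1,1,5)_7 → 1² + 1² + 5² = 27
27 = (3,6)_7 → 3² + 6² = 45
45 = (6,3)_7 → 6² + 3² = 45

45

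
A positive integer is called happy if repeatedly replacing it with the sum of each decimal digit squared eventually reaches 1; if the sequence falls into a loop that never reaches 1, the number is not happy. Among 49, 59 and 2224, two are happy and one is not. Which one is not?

49: 49 → 97 → 130 → 10 → 1  — reaches 1 (happy)
59: 59 → 106 → 37 → 58 → 89 → 145 → 42 → 20 → 4 → 16 → 37  — repeats 37 (not happy)
2224: 2224 → 28 → 68 → 100 → 1  — reaches 1 (happy)

59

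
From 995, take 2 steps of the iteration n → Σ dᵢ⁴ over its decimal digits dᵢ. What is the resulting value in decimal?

5140

995 → 13747
13747 → 5140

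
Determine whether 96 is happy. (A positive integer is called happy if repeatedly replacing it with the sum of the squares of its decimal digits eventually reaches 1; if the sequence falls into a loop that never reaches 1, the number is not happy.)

not happy

96 → 9² + 6² = 117
117 → 1² + 1² + 7² = 51
51 → 5² + 1² = 26
26 → 2² + 6² = 40
40 → 4² + 0² = 16
16 → 1² + 6² = 37
37 → 3² + 7² = 58
58 → 5² + 8² = 89
89 → 8² + 9² = 145
145 → 1² + 4² + 5² = 42
42 → 4² + 2² = 20
20 → 2² + 0² = 4
4 → 4² = 16  — 16 already seen; the sequence cycles without reaching 1.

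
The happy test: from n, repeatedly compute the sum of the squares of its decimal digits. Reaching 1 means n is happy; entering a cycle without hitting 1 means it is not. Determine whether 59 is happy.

not happy

59 → 5² + 9² = 106
106 → 1² + 0² + 6² = 37
37 → 3² + 7² = 58
58 → 5² + 8² = 89
89 → 8² + 9² = 145
145 → 1² + 4² + 5² = 42
42 → 4² + 2² = 20
20 → 2² + 0² = 4
4 → 4² = 16
16 → 1² + 6² = 37  — 37 already seen; the sequence cycles without reaching 1.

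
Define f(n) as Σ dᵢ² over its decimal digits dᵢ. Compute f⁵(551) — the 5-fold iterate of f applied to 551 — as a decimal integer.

37

551 → 5² + 5² + 1² = 25 + 25 + 1 = 51
51 → 5² + 1² = 25 + 1 = 26
26 → 2² + 6² = 4 + 36 = 40
40 → 4² + 0² = 16 + 0 = 16
16 → 1² + 6² = 1 + 36 = 37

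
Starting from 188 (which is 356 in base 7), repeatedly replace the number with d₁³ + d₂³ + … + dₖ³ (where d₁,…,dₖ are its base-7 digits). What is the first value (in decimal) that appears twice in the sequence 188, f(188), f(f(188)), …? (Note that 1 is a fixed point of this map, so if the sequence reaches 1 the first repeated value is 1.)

92

188 = (3,5,6)_7 → 368
368 = (1,0,3,4)_7 → 92
92 = (1,6,1)_7 → 218
218 = (4,3,1)_7 → 92  — 92 already appeared earlier.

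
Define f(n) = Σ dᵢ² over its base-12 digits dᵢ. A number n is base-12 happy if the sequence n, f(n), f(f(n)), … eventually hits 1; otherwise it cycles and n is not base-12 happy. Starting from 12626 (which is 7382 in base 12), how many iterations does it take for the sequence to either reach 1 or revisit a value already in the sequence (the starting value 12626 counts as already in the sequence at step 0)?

12626 = (7,3,8,2)_12 → 7² + 3² + 8² + 2² = 126
126 = (10,6)_12 → 10² + 6² = 136
136 = (11,4)_12 → 11² + 4² = 137
137 = (11,5)_12 → 11² + 5² = 146
146 = (1,0,2)_12 → 1² + 0² + 2² = 5
5 = (5)_12 → 5² = 25
25 = (2,1)_12 → 2² + 1² = 5  — 5 repeats.
That took 7 steps.

7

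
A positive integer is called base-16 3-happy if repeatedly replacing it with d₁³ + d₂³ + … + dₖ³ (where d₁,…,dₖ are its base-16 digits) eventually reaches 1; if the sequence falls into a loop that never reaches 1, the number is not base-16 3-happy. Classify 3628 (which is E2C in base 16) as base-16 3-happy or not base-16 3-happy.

3628 = (14,2,12)_16 → 14³ + 2³ + 12³ = 2744 + 8 + 1728 = 4480
4480 = (1,1,8,0)_16 → 1³ + 1³ + 8³ + 0³ = 1 + 1 + 512 + 0 = 514
514 = (2,0,2)_16 → 2³ + 0³ + 2³ = 8 + 0 + 8 = 16
16 = (1,0)_16 → 1³ + 0³ = 1 + 0 = 1  — reached 1.

base-16 3-happy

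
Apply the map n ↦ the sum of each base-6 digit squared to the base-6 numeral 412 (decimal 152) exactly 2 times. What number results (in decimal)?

152 = (4,1,2)_6 → 4² + 1² + 2² = 21
21 = (3,3)_6 → 3² + 3² = 18

18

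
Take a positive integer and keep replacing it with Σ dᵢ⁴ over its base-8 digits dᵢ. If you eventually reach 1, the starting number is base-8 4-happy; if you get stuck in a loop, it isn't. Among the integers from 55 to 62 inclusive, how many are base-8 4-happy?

1

55: 55 → 3697 → 3699 → 3779 → 2563 → 706 → 98 → 273 → 273  (repeats 273)
56: 56 → 2401 → 1138 → 1329 → 1569 → 338 → 657 → 34 → 272 → 272  (repeats 272)
57: 57 → 2402 → 1153 → 33 → 257 → 257  (repeats 257)
58: 58 → 2417 → 2178 → 288 → 512 → 1  (reaches 1)
59: 59 → 2482 → 2864 → 2177 → 273 → 273  (repeats 273)
60: 60 → 2657 → 883 → 2003 → 2579 → 722 → 114 → 1313 → 529 → 18 → 32 → 256 → 256  (repeats 256)
61: 61 → 3026 → 3058 → 4338 → 1394 → 1953 → 1634 → 354 → 897 → 1298 → 304 → 1552 → 97 → 258 → 272 → 272  (repeats 272)
62: 62 → 3697 → 3699 → 3779 → 2563 → 706 → 98 → 273 → 273  (repeats 273)
base-8 4-happy: 58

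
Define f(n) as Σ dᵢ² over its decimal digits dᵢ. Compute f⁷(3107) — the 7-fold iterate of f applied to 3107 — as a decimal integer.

3107 → 59
59 → 106
106 → 37
37 → 58
58 → 89
89 → 145
145 → 42

42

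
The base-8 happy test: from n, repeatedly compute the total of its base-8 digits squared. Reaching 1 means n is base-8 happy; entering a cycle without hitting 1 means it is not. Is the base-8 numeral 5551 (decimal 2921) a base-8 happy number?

base-8 happy

2921 = (5,5,5,1)_8 → 5² + 5² + 5² + 1² = 76
76 = (1,1,4)_8 → 1² + 1² + 4² = 18
18 = (2,2)_8 → 2² + 2² = 8
8 = (1,0)_8 → 1² + 0² = 1  — reached 1.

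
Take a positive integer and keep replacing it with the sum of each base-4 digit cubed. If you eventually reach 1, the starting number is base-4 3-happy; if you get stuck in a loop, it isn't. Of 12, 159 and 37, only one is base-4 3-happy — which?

37

12: 12 → 27 → 36 → 9 → 9  — repeats 9 (not base-4 3-happy)
159: 159 → 63 → 81 → 3 → 27 → 36 → 9 → 9  — repeats 9 (not base-4 3-happy)
37: 37 → 10 → 16 → 1  — reaches 1 (base-4 3-happy)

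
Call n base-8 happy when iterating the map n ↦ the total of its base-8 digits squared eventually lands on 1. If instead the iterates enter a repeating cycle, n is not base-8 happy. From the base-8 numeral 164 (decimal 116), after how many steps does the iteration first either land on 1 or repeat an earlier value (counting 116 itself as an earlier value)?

9

116 = (1,6,4)_8 → 1² + 6² + 4² = 53
53 = (6,5)_8 → 6² + 5² = 61
61 = (7,5)_8 → 7² + 5² = 74
74 = (1,1,2)_8 → 1² + 1² + 2² = 6
6 = (6)_8 → 6² = 36
36 = (4,4)_8 → 4² + 4² = 32
32 = (4,0)_8 → 4² + 0² = 16
16 = (2,0)_8 → 2² + 0² = 4
4 = (4)_8 → 4² = 16  — 16 repeats.
That took 9 steps.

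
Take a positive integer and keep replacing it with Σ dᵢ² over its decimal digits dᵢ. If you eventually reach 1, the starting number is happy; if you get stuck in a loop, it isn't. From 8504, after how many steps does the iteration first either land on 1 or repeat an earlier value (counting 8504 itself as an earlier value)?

12

8504 → 8² + 5² + 0² + 4² = 64 + 25 + 0 + 16 = 105
105 → 1² + 0² + 5² = 1 + 0 + 25 = 26
26 → 2² + 6² = 4 + 36 = 40
40 → 4² + 0² = 16 + 0 = 16
16 → 1² + 6² = 1 + 36 = 37
37 → 3² + 7² = 9 + 49 = 58
58 → 5² + 8² = 25 + 64 = 89
89 → 8² + 9² = 64 + 81 = 145
145 → 1² + 4² + 5² = 1 + 16 + 25 = 42
42 → 4² + 2² = 16 + 4 = 20
20 → 2² + 0² = 4 + 0 = 4
4 → 4² = 16  — 16 repeats.
That took 12 steps.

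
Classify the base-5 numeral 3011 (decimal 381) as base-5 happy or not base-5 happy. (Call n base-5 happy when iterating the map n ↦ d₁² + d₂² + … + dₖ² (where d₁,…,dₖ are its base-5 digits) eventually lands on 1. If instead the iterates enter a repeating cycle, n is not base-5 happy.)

base-5 happy

381 = (3,0,1,1)_5 → 3² + 0² + 1² + 1² = 11
11 = (2,1)_5 → 2² + 1² = 5
5 = (1,0)_5 → 1² + 0² = 1  — reached 1.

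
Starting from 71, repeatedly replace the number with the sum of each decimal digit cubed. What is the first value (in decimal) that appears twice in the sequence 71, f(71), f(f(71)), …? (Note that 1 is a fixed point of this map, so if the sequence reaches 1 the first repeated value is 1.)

371

71 → 7³ + 1³ = 344
344 → 3³ + 4³ + 4³ = 155
155 → 1³ + 5³ + 5³ = 251
251 → 2³ + 5³ + 1³ = 134
134 → 1³ + 3³ + 4³ = 92
92 → 9³ + 2³ = 737
737 → 7³ + 3³ + 7³ = 713
713 → 7³ + 1³ + 3³ = 371
371 → 3³ + 7³ + 1³ = 371  — 371 already appeared earlier.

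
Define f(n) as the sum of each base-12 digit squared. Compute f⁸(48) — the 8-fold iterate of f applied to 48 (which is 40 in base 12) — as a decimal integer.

48 = (4,0)_12 → 4² + 0² = 16
16 = (1,4)_12 → 1² + 4² = 17
17 = (1,5)_12 → 1² + 5² = 26
26 = (2,2)_12 → 2² + 2² = 8
8 = (8)_12 → 8² = 64
64 = (5,4)_12 → 5² + 4² = 41
41 = (3,5)_12 → 3² + 5² = 34
34 = (2,10)_12 → 2² + 10² = 104

104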